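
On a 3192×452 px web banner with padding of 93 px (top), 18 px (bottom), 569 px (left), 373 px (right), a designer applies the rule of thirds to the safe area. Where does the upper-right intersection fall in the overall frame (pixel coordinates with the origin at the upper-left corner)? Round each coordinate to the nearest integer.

Content width = 3192 − 569 − 373 = 2250 px; content height = 452 − 93 − 18 = 341 px.
Upper-right is two-thirds across and one-third down within the safe area.
x = 569 + 2 × 2250/3 = 569 + 1500.00 ≈ 2069
y = 93 + 1 × 341/3 = 93 + 113.67 ≈ 207

x = 2069 px, y = 207 px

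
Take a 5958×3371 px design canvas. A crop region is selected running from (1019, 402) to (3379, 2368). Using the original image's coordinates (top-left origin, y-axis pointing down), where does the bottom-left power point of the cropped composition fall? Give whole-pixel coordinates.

Crop width = 3379 − 1019 = 2360 px; one third is 786.67 px.
Crop height = 2368 − 402 = 1966 px; one third is 655.33 px.
The bottom-left point is one-third across and two-thirds down within the crop:
x = 1019 + 1 × 786.67 ≈ 1806; y = 402 + 2 × 655.33 ≈ 1713.

(1806, 1713)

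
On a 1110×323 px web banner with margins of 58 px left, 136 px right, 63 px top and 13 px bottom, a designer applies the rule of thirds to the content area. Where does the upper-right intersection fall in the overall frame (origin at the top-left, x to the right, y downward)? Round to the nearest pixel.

Content width = 1110 − 58 − 136 = 916 px; content height = 323 − 63 − 13 = 247 px.
Upper-right is two-thirds across and one-third down within the content area.
x = 58 + 2 × 916/3 = 58 + 610.67 ≈ 669
y = 63 + 1 × 247/3 = 63 + 82.33 ≈ 145

(669, 145)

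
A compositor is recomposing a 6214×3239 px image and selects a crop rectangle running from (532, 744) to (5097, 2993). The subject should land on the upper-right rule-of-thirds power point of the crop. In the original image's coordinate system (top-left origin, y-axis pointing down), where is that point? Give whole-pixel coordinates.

Crop width = 5097 − 532 = 4565 px; one third is 1521.67 px.
Crop height = 2993 − 744 = 2249 px; one third is 749.67 px.
The upper-right point is two-thirds across and one-third down within the crop:
x = 532 + 2 × 1521.67 ≈ 3575; y = 744 + 1 × 749.67 ≈ 1494.

(3575, 1494)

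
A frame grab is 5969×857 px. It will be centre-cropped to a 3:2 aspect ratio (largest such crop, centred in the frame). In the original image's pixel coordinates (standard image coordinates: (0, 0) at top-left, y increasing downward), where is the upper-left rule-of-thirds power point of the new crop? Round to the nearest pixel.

x = 2770 px, y = 286 px

5969/857 > 3/2, so the 3:2 crop keeps the full height 857 and trims width to 857 × 3/2 = 1285.50 px.
Left offset = (5969 − 1285.50)/2 = 2341.75 px; top offset = 0.
Upper-left is one-third across and one-third down within the crop:
x = 2341.75 + 1 × 1285.50/3 ≈ 2770; y = 0.00 + 1 × 857.00/3 ≈ 286.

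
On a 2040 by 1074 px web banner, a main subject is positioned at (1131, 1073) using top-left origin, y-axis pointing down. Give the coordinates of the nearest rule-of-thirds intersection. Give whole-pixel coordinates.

Third lines: x ∈ {680, 1360}, y ∈ {358, 716}.
1131 is closer to x = 1360; 1073 is closer to y = 716.
So the nearest intersection is the lower-right power point.

x = 1360 px, y = 716 px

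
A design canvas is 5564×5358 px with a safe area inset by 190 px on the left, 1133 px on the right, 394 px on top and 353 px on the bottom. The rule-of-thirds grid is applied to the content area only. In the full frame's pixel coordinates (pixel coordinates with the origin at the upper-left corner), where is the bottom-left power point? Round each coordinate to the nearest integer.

(1604, 3468)

Content width = 5564 − 190 − 1133 = 4241 px; content height = 5358 − 394 − 353 = 4611 px.
Bottom-left is one-third across and two-thirds down within the content area.
x = 190 + 1 × 4241/3 = 190 + 1413.67 ≈ 1604
y = 394 + 2 × 4611/3 = 394 + 3074.00 ≈ 3468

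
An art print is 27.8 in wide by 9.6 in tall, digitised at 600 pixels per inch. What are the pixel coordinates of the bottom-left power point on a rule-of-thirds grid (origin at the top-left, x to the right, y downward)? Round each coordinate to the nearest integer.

In pixels the canvas is 27.8 × 600 = 16680 wide and 9.6 × 600 = 5760 tall.
The bottom-left point is one-third across and two-thirds down:
x = 1 × 16680/3 ≈ 5560; y = 2 × 5760/3 ≈ 3840.

(5560, 3840)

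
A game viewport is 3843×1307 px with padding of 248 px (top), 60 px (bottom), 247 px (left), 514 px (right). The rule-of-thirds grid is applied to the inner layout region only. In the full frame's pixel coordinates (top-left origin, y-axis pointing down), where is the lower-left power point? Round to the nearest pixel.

Content width = 3843 − 247 − 514 = 3082 px; content height = 1307 − 248 − 60 = 999 px.
Lower-left is one-third across and two-thirds down within the inner layout region.
x = 247 + 1 × 3082/3 = 247 + 1027.33 ≈ 1274
y = 248 + 2 × 999/3 = 248 + 666.00 ≈ 914

x = 1274 px, y = 914 px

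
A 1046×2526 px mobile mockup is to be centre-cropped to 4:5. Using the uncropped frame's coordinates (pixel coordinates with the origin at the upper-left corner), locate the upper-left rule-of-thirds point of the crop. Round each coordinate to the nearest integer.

(349, 1045)

1046/2526 < 4/5, so the 4:5 crop keeps the full width 1046 and trims height to 1046 × 5/4 = 1307.50 px.
Top offset = (2526 − 1307.50)/2 = 609.25 px; left offset = 0.
Upper-left is one-third across and one-third down within the crop:
x = 0.00 + 1 × 1046.00/3 ≈ 349; y = 609.25 + 1 × 1307.50/3 ≈ 1045.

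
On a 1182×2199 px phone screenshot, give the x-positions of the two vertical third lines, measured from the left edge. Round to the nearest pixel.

1182 / 3 = 394, so the vertical lines sit at one and two thirds of 1182.

394 px and 788 px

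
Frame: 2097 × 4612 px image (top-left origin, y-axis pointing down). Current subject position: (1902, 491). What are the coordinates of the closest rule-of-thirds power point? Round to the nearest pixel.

(1398, 1537)

Third lines: x ∈ {699, 1398}, y ∈ {1537, 3075}.
1902 is closer to x = 1398; 491 is closer to y = 1537.
So the nearest intersection is the upper-right power point.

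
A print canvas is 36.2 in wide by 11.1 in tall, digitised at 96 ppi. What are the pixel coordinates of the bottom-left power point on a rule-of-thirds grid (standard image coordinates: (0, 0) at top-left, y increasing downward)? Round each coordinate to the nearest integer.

In pixels the canvas is 36.2 × 96 = 3475.2 wide and 11.1 × 96 = 1065.6 tall.
The bottom-left point is one-third across and two-thirds down:
x = 1 × 3475.2/3 ≈ 1158; y = 2 × 1065.6/3 ≈ 710.

x = 1158 px, y = 710 px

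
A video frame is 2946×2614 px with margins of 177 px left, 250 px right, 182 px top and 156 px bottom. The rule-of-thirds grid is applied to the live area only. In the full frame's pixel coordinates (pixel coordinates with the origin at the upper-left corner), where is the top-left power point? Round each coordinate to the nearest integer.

x = 1017 px, y = 941 px

Content width = 2946 − 177 − 250 = 2519 px; content height = 2614 − 182 − 156 = 2276 px.
Top-left is one-third across and one-third down within the live area.
x = 177 + 1 × 2519/3 = 177 + 839.67 ≈ 1017
y = 182 + 1 × 2276/3 = 182 + 758.67 ≈ 941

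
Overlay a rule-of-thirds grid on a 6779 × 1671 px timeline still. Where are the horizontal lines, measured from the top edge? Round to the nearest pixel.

y = 557 px and y = 1114 px

1671 / 3 = 557, so the horizontal lines sit at one and two thirds of 1671.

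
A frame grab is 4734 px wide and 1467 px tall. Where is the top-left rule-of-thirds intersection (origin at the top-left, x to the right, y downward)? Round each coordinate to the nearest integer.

(1578, 489)

The top-left point sits one-third of the way across and one-third of the way down.
x = 1 × 4734/3 ≈ 1578; y = 1 × 1467/3 ≈ 489.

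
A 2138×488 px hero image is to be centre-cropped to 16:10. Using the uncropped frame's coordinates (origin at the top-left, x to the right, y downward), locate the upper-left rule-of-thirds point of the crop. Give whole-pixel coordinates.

2138/488 > 16/10, so the 16:10 crop keeps the full height 488 and trims width to 488 × 16/10 = 780.80 px.
Left offset = (2138 − 780.80)/2 = 678.60 px; top offset = 0.
Upper-left is one-third across and one-third down within the crop:
x = 678.60 + 1 × 780.80/3 ≈ 939; y = 0.00 + 1 × 488.00/3 ≈ 163.

x = 939 px, y = 163 px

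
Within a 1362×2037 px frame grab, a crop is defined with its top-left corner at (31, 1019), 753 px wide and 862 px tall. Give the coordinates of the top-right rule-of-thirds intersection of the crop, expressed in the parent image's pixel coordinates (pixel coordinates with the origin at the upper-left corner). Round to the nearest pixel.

(533, 1306)

One third of the crop width 753 is 251.00 px.
One third of the crop height 862 is 287.33 px.
The top-right point is two-thirds across and one-third down within the crop:
x = 31 + 2 × 251.00 ≈ 533; y = 1019 + 1 × 287.33 ≈ 1306.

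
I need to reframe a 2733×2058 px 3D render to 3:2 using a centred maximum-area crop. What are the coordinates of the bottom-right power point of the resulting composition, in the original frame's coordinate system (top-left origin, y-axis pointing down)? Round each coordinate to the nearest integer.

2733/2058 < 3/2, so the 3:2 crop keeps the full width 2733 and trims height to 2733 × 2/3 = 1822.00 px.
Top offset = (2058 − 1822.00)/2 = 118.00 px; left offset = 0.
Bottom-right is two-thirds across and two-thirds down within the crop:
x = 0.00 + 2 × 2733.00/3 ≈ 1822; y = 118.00 + 2 × 1822.00/3 ≈ 1333.

x = 1822 px, y = 1333 px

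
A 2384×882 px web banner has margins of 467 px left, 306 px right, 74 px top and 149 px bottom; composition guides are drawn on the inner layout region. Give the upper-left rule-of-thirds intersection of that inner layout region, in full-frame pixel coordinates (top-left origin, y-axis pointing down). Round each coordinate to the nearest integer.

(1004, 294)

Content width = 2384 − 467 − 306 = 1611 px; content height = 882 − 74 − 149 = 659 px.
Upper-left is one-third across and one-third down within the inner layout region.
x = 467 + 1 × 1611/3 = 467 + 537.00 ≈ 1004
y = 74 + 1 × 659/3 = 74 + 219.67 ≈ 294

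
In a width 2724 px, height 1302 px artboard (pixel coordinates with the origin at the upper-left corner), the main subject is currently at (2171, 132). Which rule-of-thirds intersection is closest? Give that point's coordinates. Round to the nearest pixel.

Third lines: x ∈ {908, 1816}, y ∈ {434, 868}.
2171 is closer to x = 1816; 132 is closer to y = 434.
So the nearest intersection is the upper-right power point.

x = 1816 px, y = 434 px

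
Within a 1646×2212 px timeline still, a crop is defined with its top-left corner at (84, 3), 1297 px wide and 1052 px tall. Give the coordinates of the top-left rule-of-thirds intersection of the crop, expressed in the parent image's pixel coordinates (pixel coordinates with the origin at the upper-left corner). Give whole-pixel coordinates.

(516, 354)

One third of the crop width 1297 is 432.33 px.
One third of the crop height 1052 is 350.67 px.
The top-left point is one-third across and one-third down within the crop:
x = 84 + 1 × 432.33 ≈ 516; y = 3 + 1 × 350.67 ≈ 354.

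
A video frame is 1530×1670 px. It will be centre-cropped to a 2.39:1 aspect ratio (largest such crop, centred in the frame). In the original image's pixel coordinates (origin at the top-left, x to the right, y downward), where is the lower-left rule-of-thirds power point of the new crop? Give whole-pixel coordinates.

1530/1670 < 2.39/1, so the 2.39:1 crop keeps the full width 1530 and trims height to 1530 × 1/2.39 = 640.17 px.
Top offset = (1670 − 640.17)/2 = 514.92 px; left offset = 0.
Lower-left is one-third across and two-thirds down within the crop:
x = 0.00 + 1 × 1530.00/3 ≈ 510; y = 514.92 + 2 × 640.17/3 ≈ 942.

(510, 942)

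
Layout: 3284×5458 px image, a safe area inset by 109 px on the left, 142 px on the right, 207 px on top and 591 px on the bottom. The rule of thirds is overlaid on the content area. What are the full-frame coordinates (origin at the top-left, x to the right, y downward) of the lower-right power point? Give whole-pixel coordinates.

x = 2131 px, y = 3314 px

Content width = 3284 − 109 − 142 = 3033 px; content height = 5458 − 207 − 591 = 4660 px.
Lower-right is two-thirds across and two-thirds down within the content area.
x = 109 + 2 × 3033/3 = 109 + 2022.00 ≈ 2131
y = 207 + 2 × 4660/3 = 207 + 3106.67 ≈ 3314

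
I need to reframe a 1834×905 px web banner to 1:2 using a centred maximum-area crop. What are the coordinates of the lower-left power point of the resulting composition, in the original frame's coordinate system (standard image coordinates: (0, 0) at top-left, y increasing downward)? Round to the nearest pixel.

1834/905 > 1/2, so the 1:2 crop keeps the full height 905 and trims width to 905 × 1/2 = 452.50 px.
Left offset = (1834 − 452.50)/2 = 690.75 px; top offset = 0.
Lower-left is one-third across and two-thirds down within the crop:
x = 690.75 + 1 × 452.50/3 ≈ 842; y = 0.00 + 2 × 905.00/3 ≈ 603.

x = 842 px, y = 603 px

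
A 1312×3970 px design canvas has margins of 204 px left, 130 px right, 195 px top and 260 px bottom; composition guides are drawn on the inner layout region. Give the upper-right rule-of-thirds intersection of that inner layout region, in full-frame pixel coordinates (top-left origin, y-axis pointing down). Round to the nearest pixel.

Content width = 1312 − 204 − 130 = 978 px; content height = 3970 − 195 − 260 = 3515 px.
Upper-right is two-thirds across and one-third down within the inner layout region.
x = 204 + 2 × 978/3 = 204 + 652.00 ≈ 856
y = 195 + 1 × 3515/3 = 195 + 1171.67 ≈ 1367

x = 856 px, y = 1367 px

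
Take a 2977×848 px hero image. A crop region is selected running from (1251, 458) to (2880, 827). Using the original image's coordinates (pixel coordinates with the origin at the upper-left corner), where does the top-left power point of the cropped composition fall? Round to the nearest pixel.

(1794, 581)

Crop width = 2880 − 1251 = 1629 px; one third is 543.00 px.
Crop height = 827 − 458 = 369 px; one third is 123.00 px.
The top-left point is one-third across and one-third down within the crop:
x = 1251 + 1 × 543.00 ≈ 1794; y = 458 + 1 × 123.00 ≈ 581.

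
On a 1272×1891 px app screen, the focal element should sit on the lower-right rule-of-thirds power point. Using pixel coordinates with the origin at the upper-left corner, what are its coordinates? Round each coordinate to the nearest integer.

The lower-right point sits two-thirds of the way across and two-thirds of the way down.
x = 2 × 1272/3 ≈ 848; y = 2 × 1891/3 ≈ 1261.

(848, 1261)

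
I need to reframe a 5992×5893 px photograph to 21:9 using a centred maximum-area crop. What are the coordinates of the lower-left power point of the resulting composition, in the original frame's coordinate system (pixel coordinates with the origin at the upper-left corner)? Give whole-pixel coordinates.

5992/5893 < 21/9, so the 21:9 crop keeps the full width 5992 and trims height to 5992 × 9/21 = 2568.00 px.
Top offset = (5893 − 2568.00)/2 = 1662.50 px; left offset = 0.
Lower-left is one-third across and two-thirds down within the crop:
x = 0.00 + 1 × 5992.00/3 ≈ 1997; y = 1662.50 + 2 × 2568.00/3 ≈ 3375.

x = 1997 px, y = 3375 px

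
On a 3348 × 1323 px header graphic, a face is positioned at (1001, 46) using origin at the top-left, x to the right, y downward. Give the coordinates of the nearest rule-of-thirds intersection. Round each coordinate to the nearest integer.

Third lines: x ∈ {1116, 2232}, y ∈ {441, 882}.
1001 is closer to x = 1116; 46 is closer to y = 441.
So the nearest intersection is the upper-left power point.

x = 1116 px, y = 441 px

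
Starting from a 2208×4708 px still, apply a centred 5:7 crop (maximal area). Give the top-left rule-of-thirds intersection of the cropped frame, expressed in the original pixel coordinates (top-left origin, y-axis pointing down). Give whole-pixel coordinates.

x = 736 px, y = 1839 px

2208/4708 < 5/7, so the 5:7 crop keeps the full width 2208 and trims height to 2208 × 7/5 = 3091.20 px.
Top offset = (4708 − 3091.20)/2 = 808.40 px; left offset = 0.
Top-left is one-third across and one-third down within the crop:
x = 0.00 + 1 × 2208.00/3 ≈ 736; y = 808.40 + 1 × 3091.20/3 ≈ 1839.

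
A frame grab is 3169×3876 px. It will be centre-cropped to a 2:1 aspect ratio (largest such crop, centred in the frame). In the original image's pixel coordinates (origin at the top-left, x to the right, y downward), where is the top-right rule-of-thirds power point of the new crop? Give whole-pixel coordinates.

3169/3876 < 2/1, so the 2:1 crop keeps the full width 3169 and trims height to 3169 × 1/2 = 1584.50 px.
Top offset = (3876 − 1584.50)/2 = 1145.75 px; left offset = 0.
Top-right is two-thirds across and one-third down within the crop:
x = 0.00 + 2 × 3169.00/3 ≈ 2113; y = 1145.75 + 1 × 1584.50/3 ≈ 1674.

x = 2113 px, y = 1674 px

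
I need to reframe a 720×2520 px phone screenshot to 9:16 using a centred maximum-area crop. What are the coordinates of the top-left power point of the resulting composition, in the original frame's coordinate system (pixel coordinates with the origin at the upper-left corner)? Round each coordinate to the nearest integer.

720/2520 < 9/16, so the 9:16 crop keeps the full width 720 and trims height to 720 × 16/9 = 1280.00 px.
Top offset = (2520 − 1280.00)/2 = 620.00 px; left offset = 0.
Top-left is one-third across and one-third down within the crop:
x = 0.00 + 1 × 720.00/3 ≈ 240; y = 620.00 + 1 × 1280.00/3 ≈ 1047.

(240, 1047)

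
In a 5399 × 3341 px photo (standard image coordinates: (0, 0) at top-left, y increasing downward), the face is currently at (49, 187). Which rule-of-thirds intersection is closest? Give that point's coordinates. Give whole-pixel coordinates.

Third lines: x ∈ {1800, 3599}, y ∈ {1114, 2227}.
49 is closer to x = 1800; 187 is closer to y = 1114.
So the nearest intersection is the upper-left power point.

x = 1800 px, y = 1114 px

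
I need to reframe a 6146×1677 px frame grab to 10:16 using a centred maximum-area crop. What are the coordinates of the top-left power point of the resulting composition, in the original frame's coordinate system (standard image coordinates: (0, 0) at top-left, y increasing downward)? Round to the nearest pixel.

6146/1677 > 10/16, so the 10:16 crop keeps the full height 1677 and trims width to 1677 × 10/16 = 1048.12 px.
Left offset = (6146 − 1048.12)/2 = 2548.94 px; top offset = 0.
Top-left is one-third across and one-third down within the crop:
x = 2548.94 + 1 × 1048.12/3 ≈ 2898; y = 0.00 + 1 × 1677.00/3 ≈ 559.

x = 2898 px, y = 559 px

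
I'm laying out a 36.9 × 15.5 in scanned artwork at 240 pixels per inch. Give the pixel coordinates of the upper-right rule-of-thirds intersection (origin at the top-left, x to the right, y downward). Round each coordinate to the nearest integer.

In pixels the canvas is 36.9 × 240 = 8856 wide and 15.5 × 240 = 3720 tall.
The upper-right point is two-thirds across and one-third down:
x = 2 × 8856/3 ≈ 5904; y = 1 × 3720/3 ≈ 1240.

x = 5904 px, y = 1240 px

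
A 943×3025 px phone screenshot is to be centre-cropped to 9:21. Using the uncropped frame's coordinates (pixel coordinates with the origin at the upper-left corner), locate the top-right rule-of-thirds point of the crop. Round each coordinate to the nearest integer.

x = 629 px, y = 1146 px

943/3025 < 9/21, so the 9:21 crop keeps the full width 943 and trims height to 943 × 21/9 = 2200.33 px.
Top offset = (3025 − 2200.33)/2 = 412.33 px; left offset = 0.
Top-right is two-thirds across and one-third down within the crop:
x = 0.00 + 2 × 943.00/3 ≈ 629; y = 412.33 + 1 × 2200.33/3 ≈ 1146.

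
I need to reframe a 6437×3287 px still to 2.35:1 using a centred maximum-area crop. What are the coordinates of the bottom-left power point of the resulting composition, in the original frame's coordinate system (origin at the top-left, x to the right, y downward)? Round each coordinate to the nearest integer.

6437/3287 < 2.35/1, so the 2.35:1 crop keeps the full width 6437 and trims height to 6437 × 1/2.35 = 2739.15 px.
Top offset = (3287 − 2739.15)/2 = 273.93 px; left offset = 0.
Bottom-left is one-third across and two-thirds down within the crop:
x = 0.00 + 1 × 6437.00/3 ≈ 2146; y = 273.93 + 2 × 2739.15/3 ≈ 2100.

x = 2146 px, y = 2100 px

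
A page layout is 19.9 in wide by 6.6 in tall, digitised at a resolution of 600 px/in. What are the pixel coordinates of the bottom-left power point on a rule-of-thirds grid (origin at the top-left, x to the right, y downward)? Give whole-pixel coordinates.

(3980, 2640)

In pixels the canvas is 19.9 × 600 = 11940 wide and 6.6 × 600 = 3960 tall.
The bottom-left point is one-third across and two-thirds down:
x = 1 × 11940/3 ≈ 3980; y = 2 × 3960/3 ≈ 2640.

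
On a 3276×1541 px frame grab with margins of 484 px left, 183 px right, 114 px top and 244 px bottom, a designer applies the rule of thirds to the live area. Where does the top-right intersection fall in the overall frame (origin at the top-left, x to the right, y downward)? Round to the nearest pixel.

Content width = 3276 − 484 − 183 = 2609 px; content height = 1541 − 114 − 244 = 1183 px.
Top-right is two-thirds across and one-third down within the live area.
x = 484 + 2 × 2609/3 = 484 + 1739.33 ≈ 2223
y = 114 + 1 × 1183/3 = 114 + 394.33 ≈ 508

x = 2223 px, y = 508 px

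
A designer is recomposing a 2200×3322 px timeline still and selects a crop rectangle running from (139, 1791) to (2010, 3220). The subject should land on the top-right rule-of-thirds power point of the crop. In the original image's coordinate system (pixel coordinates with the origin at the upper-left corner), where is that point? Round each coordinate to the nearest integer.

x = 1386 px, y = 2267 px

Crop width = 2010 − 139 = 1871 px; one third is 623.67 px.
Crop height = 3220 − 1791 = 1429 px; one third is 476.33 px.
The top-right point is two-thirds across and one-third down within the crop:
x = 139 + 2 × 623.67 ≈ 1386; y = 1791 + 1 × 476.33 ≈ 2267.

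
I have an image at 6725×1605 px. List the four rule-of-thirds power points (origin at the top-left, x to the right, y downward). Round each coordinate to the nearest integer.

(2242, 535), (4483, 535), (2242, 1070), (4483, 1070)

One third of 6725 is 2241.67; one third of 1605 is 535.
Vertical third lines at x = 2242 and x = 4483; horizontal third lines at y = 535 and y = 1070.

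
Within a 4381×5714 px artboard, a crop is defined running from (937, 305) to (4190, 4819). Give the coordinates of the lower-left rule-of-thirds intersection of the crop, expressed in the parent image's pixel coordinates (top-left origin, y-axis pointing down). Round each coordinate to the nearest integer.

Crop width = 4190 − 937 = 3253 px; one third is 1084.33 px.
Crop height = 4819 − 305 = 4514 px; one third is 1504.67 px.
The lower-left point is one-third across and two-thirds down within the crop:
x = 937 + 1 × 1084.33 ≈ 2021; y = 305 + 2 × 1504.67 ≈ 3314.

x = 2021 px, y = 3314 px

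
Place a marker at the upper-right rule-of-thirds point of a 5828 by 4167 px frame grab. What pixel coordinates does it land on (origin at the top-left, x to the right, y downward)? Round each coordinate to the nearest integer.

x = 3885 px, y = 1389 px

The upper-right point sits two-thirds of the way across and one-third of the way down.
x = 2 × 5828/3 ≈ 3885; y = 1 × 4167/3 ≈ 1389.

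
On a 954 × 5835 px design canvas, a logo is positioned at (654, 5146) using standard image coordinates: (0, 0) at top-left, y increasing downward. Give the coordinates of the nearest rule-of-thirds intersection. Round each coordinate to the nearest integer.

x = 636 px, y = 3890 px

Third lines: x ∈ {318, 636}, y ∈ {1945, 3890}.
654 is closer to x = 636; 5146 is closer to y = 3890.
So the nearest intersection is the lower-right power point.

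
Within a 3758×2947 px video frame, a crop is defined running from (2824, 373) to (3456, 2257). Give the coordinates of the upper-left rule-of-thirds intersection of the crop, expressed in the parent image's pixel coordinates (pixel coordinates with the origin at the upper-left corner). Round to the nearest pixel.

Crop width = 3456 − 2824 = 632 px; one third is 210.67 px.
Crop height = 2257 − 373 = 1884 px; one third is 628.00 px.
The upper-left point is one-third across and one-third down within the crop:
x = 2824 + 1 × 210.67 ≈ 3035; y = 373 + 1 × 628.00 ≈ 1001.

(3035, 1001)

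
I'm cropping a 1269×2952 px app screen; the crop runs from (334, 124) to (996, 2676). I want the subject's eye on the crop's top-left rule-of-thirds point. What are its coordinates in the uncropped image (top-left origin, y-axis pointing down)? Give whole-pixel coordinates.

Crop width = 996 − 334 = 662 px; one third is 220.67 px.
Crop height = 2676 − 124 = 2552 px; one third is 850.67 px.
The top-left point is one-third across and one-third down within the crop:
x = 334 + 1 × 220.67 ≈ 555; y = 124 + 1 × 850.67 ≈ 975.

x = 555 px, y = 975 px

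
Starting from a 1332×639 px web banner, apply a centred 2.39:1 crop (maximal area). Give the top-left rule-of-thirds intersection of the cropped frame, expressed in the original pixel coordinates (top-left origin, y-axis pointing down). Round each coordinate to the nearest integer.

1332/639 < 2.39/1, so the 2.39:1 crop keeps the full width 1332 and trims height to 1332 × 1/2.39 = 557.32 px.
Top offset = (639 − 557.32)/2 = 40.84 px; left offset = 0.
Top-left is one-third across and one-third down within the crop:
x = 0.00 + 1 × 1332.00/3 ≈ 444; y = 40.84 + 1 × 557.32/3 ≈ 227.

x = 444 px, y = 227 px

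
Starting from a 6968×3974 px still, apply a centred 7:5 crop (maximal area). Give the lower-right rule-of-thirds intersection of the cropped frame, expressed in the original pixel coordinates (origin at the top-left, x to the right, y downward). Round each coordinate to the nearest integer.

(4411, 2649)

6968/3974 > 7/5, so the 7:5 crop keeps the full height 3974 and trims width to 3974 × 7/5 = 5563.60 px.
Left offset = (6968 − 5563.60)/2 = 702.20 px; top offset = 0.
Lower-right is two-thirds across and two-thirds down within the crop:
x = 702.20 + 2 × 5563.60/3 ≈ 4411; y = 0.00 + 2 × 3974.00/3 ≈ 2649.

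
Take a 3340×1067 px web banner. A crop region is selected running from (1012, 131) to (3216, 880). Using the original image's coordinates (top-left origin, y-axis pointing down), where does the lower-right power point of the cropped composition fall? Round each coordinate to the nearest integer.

(2481, 630)

Crop width = 3216 − 1012 = 2204 px; one third is 734.67 px.
Crop height = 880 − 131 = 749 px; one third is 249.67 px.
The lower-right point is two-thirds across and two-thirds down within the crop:
x = 1012 + 2 × 734.67 ≈ 2481; y = 131 + 2 × 249.67 ≈ 630.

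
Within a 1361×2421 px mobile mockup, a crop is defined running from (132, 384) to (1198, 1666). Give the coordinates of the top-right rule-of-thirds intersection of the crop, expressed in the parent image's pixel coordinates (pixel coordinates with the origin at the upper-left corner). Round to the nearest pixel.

(843, 811)

Crop width = 1198 − 132 = 1066 px; one third is 355.33 px.
Crop height = 1666 − 384 = 1282 px; one third is 427.33 px.
The top-right point is two-thirds across and one-third down within the crop:
x = 132 + 2 × 355.33 ≈ 843; y = 384 + 1 × 427.33 ≈ 811.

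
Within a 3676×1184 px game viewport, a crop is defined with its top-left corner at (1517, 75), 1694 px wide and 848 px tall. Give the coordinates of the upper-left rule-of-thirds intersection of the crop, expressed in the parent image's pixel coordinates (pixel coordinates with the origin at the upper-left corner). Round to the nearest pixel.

x = 2082 px, y = 358 px

One third of the crop width 1694 is 564.67 px.
One third of the crop height 848 is 282.67 px.
The upper-left point is one-third across and one-third down within the crop:
x = 1517 + 1 × 564.67 ≈ 2082; y = 75 + 1 × 282.67 ≈ 358.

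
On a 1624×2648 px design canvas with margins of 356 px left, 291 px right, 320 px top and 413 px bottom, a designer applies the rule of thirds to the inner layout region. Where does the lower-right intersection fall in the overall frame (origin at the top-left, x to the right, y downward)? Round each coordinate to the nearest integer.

Content width = 1624 − 356 − 291 = 977 px; content height = 2648 − 320 − 413 = 1915 px.
Lower-right is two-thirds across and two-thirds down within the inner layout region.
x = 356 + 2 × 977/3 = 356 + 651.33 ≈ 1007
y = 320 + 2 × 1915/3 = 320 + 1276.67 ≈ 1597

(1007, 1597)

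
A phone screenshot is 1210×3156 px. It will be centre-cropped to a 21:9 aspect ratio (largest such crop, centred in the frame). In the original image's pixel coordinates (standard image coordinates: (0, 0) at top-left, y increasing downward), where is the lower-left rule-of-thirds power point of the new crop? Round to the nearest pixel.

x = 403 px, y = 1664 px

1210/3156 < 21/9, so the 21:9 crop keeps the full width 1210 and trims height to 1210 × 9/21 = 518.57 px.
Top offset = (3156 − 518.57)/2 = 1318.71 px; left offset = 0.
Lower-left is one-third across and two-thirds down within the crop:
x = 0.00 + 1 × 1210.00/3 ≈ 403; y = 1318.71 + 2 × 518.57/3 ≈ 1664.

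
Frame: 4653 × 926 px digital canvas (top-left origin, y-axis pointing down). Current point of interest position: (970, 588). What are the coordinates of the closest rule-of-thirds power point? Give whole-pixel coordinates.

Third lines: x ∈ {1551, 3102}, y ∈ {309, 617}.
970 is closer to x = 1551; 588 is closer to y = 617.
So the nearest intersection is the lower-left power point.

x = 1551 px, y = 617 px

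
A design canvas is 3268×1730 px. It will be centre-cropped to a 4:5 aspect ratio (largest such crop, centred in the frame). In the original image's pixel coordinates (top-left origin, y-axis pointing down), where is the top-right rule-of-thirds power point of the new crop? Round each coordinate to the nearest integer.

3268/1730 > 4/5, so the 4:5 crop keeps the full height 1730 and trims width to 1730 × 4/5 = 1384.00 px.
Left offset = (3268 − 1384.00)/2 = 942.00 px; top offset = 0.
Top-right is two-thirds across and one-third down within the crop:
x = 942.00 + 2 × 1384.00/3 ≈ 1865; y = 0.00 + 1 × 1730.00/3 ≈ 577.

x = 1865 px, y = 577 px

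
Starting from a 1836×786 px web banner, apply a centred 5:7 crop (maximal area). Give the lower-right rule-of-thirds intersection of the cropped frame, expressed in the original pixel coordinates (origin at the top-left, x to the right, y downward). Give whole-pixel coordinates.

(1012, 524)

1836/786 > 5/7, so the 5:7 crop keeps the full height 786 and trims width to 786 × 5/7 = 561.43 px.
Left offset = (1836 − 561.43)/2 = 637.29 px; top offset = 0.
Lower-right is two-thirds across and two-thirds down within the crop:
x = 637.29 + 2 × 561.43/3 ≈ 1012; y = 0.00 + 2 × 786.00/3 ≈ 524.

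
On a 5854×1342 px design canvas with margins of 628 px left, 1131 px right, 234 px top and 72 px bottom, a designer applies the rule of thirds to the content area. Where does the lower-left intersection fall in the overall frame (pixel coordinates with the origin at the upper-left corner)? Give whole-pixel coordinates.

x = 1993 px, y = 925 px

Content width = 5854 − 628 − 1131 = 4095 px; content height = 1342 − 234 − 72 = 1036 px.
Lower-left is one-third across and two-thirds down within the content area.
x = 628 + 1 × 4095/3 = 628 + 1365.00 ≈ 1993
y = 234 + 2 × 1036/3 = 234 + 690.67 ≈ 925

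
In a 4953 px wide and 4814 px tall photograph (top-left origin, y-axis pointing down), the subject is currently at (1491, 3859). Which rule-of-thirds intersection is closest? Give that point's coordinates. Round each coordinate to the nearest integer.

x = 1651 px, y = 3209 px

Third lines: x ∈ {1651, 3302}, y ∈ {1605, 3209}.
1491 is closer to x = 1651; 3859 is closer to y = 3209.
So the nearest intersection is the lower-left power point.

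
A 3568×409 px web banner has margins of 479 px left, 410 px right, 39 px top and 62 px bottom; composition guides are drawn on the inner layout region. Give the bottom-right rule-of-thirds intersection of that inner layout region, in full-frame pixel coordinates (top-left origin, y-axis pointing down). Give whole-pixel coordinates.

Content width = 3568 − 479 − 410 = 2679 px; content height = 409 − 39 − 62 = 308 px.
Bottom-right is two-thirds across and two-thirds down within the inner layout region.
x = 479 + 2 × 2679/3 = 479 + 1786.00 ≈ 2265
y = 39 + 2 × 308/3 = 39 + 205.33 ≈ 244

x = 2265 px, y = 244 px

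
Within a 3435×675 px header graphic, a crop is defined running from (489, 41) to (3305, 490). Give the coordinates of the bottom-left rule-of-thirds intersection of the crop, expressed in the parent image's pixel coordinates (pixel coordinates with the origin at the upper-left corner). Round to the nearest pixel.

Crop width = 3305 − 489 = 2816 px; one third is 938.67 px.
Crop height = 490 − 41 = 449 px; one third is 149.67 px.
The bottom-left point is one-third across and two-thirds down within the crop:
x = 489 + 1 × 938.67 ≈ 1428; y = 41 + 2 × 149.67 ≈ 340.

x = 1428 px, y = 340 px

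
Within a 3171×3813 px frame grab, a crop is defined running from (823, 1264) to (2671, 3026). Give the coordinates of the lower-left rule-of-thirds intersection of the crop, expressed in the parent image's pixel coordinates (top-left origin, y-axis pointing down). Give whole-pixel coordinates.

x = 1439 px, y = 2439 px

Crop width = 2671 − 823 = 1848 px; one third is 616.00 px.
Crop height = 3026 − 1264 = 1762 px; one third is 587.33 px.
The lower-left point is one-third across and two-thirds down within the crop:
x = 823 + 1 × 616.00 ≈ 1439; y = 1264 + 2 × 587.33 ≈ 2439.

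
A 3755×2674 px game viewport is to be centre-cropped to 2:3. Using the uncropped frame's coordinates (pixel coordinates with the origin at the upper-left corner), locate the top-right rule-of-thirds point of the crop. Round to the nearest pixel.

3755/2674 > 2/3, so the 2:3 crop keeps the full height 2674 and trims width to 2674 × 2/3 = 1782.67 px.
Left offset = (3755 − 1782.67)/2 = 986.17 px; top offset = 0.
Top-right is two-thirds across and one-third down within the crop:
x = 986.17 + 2 × 1782.67/3 ≈ 2175; y = 0.00 + 1 × 2674.00/3 ≈ 891.

x = 2175 px, y = 891 px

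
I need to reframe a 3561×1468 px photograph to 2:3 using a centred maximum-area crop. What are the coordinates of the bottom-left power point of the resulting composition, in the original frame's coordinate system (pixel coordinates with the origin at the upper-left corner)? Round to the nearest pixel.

3561/1468 > 2/3, so the 2:3 crop keeps the full height 1468 and trims width to 1468 × 2/3 = 978.67 px.
Left offset = (3561 − 978.67)/2 = 1291.17 px; top offset = 0.
Bottom-left is one-third across and two-thirds down within the crop:
x = 1291.17 + 1 × 978.67/3 ≈ 1617; y = 0.00 + 2 × 1468.00/3 ≈ 979.

(1617, 979)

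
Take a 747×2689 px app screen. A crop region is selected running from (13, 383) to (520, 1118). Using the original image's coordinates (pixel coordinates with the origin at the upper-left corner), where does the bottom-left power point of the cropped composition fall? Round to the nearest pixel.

x = 182 px, y = 873 px

Crop width = 520 − 13 = 507 px; one third is 169.00 px.
Crop height = 1118 − 383 = 735 px; one third is 245.00 px.
The bottom-left point is one-third across and two-thirds down within the crop:
x = 13 + 1 × 169.00 ≈ 182; y = 383 + 2 × 245.00 ≈ 873.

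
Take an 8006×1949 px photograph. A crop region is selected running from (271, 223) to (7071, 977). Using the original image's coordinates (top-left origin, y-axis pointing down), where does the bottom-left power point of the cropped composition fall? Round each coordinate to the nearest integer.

Crop width = 7071 − 271 = 6800 px; one third is 2266.67 px.
Crop height = 977 − 223 = 754 px; one third is 251.33 px.
The bottom-left point is one-third across and two-thirds down within the crop:
x = 271 + 1 × 2266.67 ≈ 2538; y = 223 + 2 × 251.33 ≈ 726.

x = 2538 px, y = 726 px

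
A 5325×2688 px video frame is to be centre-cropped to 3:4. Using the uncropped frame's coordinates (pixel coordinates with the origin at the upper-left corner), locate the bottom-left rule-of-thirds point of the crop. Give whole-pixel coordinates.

(2327, 1792)

5325/2688 > 3/4, so the 3:4 crop keeps the full height 2688 and trims width to 2688 × 3/4 = 2016.00 px.
Left offset = (5325 − 2016.00)/2 = 1654.50 px; top offset = 0.
Bottom-left is one-third across and two-thirds down within the crop:
x = 1654.50 + 1 × 2016.00/3 ≈ 2327; y = 0.00 + 2 × 2688.00/3 ≈ 1792.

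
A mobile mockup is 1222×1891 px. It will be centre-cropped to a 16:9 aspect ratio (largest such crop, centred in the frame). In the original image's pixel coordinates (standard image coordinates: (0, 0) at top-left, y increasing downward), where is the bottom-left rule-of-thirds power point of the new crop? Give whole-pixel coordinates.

(407, 1060)

1222/1891 < 16/9, so the 16:9 crop keeps the full width 1222 and trims height to 1222 × 9/16 = 687.38 px.
Top offset = (1891 − 687.38)/2 = 601.81 px; left offset = 0.
Bottom-left is one-third across and two-thirds down within the crop:
x = 0.00 + 1 × 1222.00/3 ≈ 407; y = 601.81 + 2 × 687.38/3 ≈ 1060.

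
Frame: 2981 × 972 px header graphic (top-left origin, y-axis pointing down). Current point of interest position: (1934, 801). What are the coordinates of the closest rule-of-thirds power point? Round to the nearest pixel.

Third lines: x ∈ {994, 1987}, y ∈ {324, 648}.
1934 is closer to x = 1987; 801 is closer to y = 648.
So the nearest intersection is the lower-right power point.

(1987, 648)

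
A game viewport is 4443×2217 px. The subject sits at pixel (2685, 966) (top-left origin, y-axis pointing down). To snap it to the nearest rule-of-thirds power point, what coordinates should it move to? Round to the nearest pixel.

x = 2962 px, y = 739 px

Third lines: x ∈ {1481, 2962}, y ∈ {739, 1478}.
2685 is closer to x = 2962; 966 is closer to y = 739.
So the nearest intersection is the upper-right power point.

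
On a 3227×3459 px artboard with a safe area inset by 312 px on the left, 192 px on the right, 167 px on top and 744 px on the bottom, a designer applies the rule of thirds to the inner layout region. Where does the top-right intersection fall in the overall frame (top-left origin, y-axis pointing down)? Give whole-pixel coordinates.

Content width = 3227 − 312 − 192 = 2723 px; content height = 3459 − 167 − 744 = 2548 px.
Top-right is two-thirds across and one-third down within the inner layout region.
x = 312 + 2 × 2723/3 = 312 + 1815.33 ≈ 2127
y = 167 + 1 × 2548/3 = 167 + 849.33 ≈ 1016

(2127, 1016)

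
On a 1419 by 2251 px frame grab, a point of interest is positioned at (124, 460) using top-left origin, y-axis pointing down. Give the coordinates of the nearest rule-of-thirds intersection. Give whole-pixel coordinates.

x = 473 px, y = 750 px

Third lines: x ∈ {473, 946}, y ∈ {750, 1501}.
124 is closer to x = 473; 460 is closer to y = 750.
So the nearest intersection is the upper-left power point.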